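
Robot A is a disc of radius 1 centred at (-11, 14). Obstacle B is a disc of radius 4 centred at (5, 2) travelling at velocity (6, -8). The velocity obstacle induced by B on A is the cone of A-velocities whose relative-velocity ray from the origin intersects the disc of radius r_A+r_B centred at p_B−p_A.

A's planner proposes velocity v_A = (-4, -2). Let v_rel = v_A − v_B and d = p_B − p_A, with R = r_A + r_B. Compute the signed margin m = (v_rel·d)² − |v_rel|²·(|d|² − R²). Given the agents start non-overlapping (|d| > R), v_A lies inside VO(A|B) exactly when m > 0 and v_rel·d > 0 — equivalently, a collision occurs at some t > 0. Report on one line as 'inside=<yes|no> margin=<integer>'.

d = (16, -12),  |d|² = 400;  R = 1+4 = 5,  c = 400−5² = 375
v_rel = (-10, 6),  |v_rel|² = 136;  v_rel·d = (-10)·(16) + (6)·(-12) = -232
136·t² + 464·t + 375 = 0  ⇒  m = (-232)² − 136·375 = 2824
m = 2824 > 0,  v_rel·d = -232 < 0  ⇒  outside

inside=no margin=2824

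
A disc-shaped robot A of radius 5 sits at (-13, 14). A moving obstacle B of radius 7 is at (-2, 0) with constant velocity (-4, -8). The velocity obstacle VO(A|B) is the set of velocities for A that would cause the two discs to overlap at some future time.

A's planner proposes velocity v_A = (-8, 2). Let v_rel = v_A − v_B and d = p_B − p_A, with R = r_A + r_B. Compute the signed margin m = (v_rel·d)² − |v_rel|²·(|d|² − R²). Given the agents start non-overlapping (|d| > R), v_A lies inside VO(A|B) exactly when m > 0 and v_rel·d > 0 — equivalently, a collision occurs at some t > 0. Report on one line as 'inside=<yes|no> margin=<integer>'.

d = (11, -14),  |d|² = 317;  R = 5+7 = 12,  c = 317−12² = 173
v_rel = (-4, 10),  |v_rel|² = 116;  v_rel·d = (-4)·(11) + (10)·(-14) = -184
116·t² + 368·t + 173 = 0  ⇒  m = (-184)² − 116·173 = 13788
m = 13788 > 0,  v_rel·d = -184 < 0  ⇒  outside

inside=no margin=13788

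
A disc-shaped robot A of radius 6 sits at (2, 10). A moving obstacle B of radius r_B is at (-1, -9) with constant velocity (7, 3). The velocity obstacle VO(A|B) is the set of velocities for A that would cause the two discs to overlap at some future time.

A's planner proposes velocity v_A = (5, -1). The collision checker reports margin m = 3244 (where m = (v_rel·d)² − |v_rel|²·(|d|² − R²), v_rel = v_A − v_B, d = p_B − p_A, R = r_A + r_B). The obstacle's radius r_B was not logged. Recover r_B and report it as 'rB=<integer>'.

m = 3244
d = (-3, -19);  v_rel = (-2, -4),  |v_rel|² = 20
v_rel×d = (-2)·(-19) − (-4)·(-3) = 26
since m = R²·20 − 26²:  R² = (676 + 3244) / 20 = 196
R = √196 = 14  ⇒  r_B = 14 − 6 = 8

rB=8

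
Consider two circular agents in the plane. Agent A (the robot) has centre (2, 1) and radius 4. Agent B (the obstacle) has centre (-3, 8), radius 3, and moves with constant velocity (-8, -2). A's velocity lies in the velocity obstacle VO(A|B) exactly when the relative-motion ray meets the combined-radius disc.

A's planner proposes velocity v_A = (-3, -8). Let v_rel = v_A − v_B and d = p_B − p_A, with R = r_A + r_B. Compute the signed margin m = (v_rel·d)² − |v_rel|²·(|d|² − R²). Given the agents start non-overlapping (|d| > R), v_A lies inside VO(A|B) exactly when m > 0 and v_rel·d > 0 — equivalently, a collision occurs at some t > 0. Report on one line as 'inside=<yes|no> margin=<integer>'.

d = (-5, 7),  |d|² = 74;  R = 4+3 = 7,  c = 74−7² = 25
v_rel = (5, -6),  |v_rel|² = 61;  v_rel·d = (5)·(-5) + (-6)·(7) = -67
61·t² + 134·t + 25 = 0  ⇒  m = (-67)² − 61·25 = 2964
m = 2964 > 0,  v_rel·d = -67 < 0  ⇒  outside

inside=no margin=2964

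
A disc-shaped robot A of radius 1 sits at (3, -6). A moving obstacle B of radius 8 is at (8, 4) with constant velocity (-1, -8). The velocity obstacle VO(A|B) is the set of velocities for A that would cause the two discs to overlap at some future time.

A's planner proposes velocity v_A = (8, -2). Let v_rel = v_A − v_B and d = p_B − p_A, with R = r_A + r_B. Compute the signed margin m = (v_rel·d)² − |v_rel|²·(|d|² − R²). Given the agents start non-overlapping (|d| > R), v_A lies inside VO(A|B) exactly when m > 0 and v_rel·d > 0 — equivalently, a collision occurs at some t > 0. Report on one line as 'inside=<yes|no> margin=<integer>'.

d = (5, 10),  |d|² = 125;  R = 1+8 = 9,  c = 125−9² = 44
v_rel = (9, 6),  |v_rel|² = 117;  v_rel·d = (9)·(5) + (6)·(10) = 105
117·t² − 210·t + 44 = 0  ⇒  m = 105² − 117·44 = 5877
m = 5877 > 0,  v_rel·d = 105 > 0  ⇒  inside

inside=yes margin=5877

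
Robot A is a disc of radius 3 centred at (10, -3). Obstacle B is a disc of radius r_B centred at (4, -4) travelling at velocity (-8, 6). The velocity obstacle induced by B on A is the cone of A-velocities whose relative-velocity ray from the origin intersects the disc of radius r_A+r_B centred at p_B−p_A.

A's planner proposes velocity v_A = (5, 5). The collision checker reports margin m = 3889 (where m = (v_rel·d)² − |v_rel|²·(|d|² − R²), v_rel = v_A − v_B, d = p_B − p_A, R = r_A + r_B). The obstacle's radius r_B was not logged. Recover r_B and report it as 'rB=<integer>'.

m = 3889
d = (-6, -1);  v_rel = (13, -1),  |v_rel|² = 170
v_rel×d = (13)·(-1) − (-1)·(-6) = -19
since m = R²·170 − (-19)²:  R² = (361 + 3889) / 170 = 25
R = √25 = 5  ⇒  r_B = 5 − 3 = 2

rB=2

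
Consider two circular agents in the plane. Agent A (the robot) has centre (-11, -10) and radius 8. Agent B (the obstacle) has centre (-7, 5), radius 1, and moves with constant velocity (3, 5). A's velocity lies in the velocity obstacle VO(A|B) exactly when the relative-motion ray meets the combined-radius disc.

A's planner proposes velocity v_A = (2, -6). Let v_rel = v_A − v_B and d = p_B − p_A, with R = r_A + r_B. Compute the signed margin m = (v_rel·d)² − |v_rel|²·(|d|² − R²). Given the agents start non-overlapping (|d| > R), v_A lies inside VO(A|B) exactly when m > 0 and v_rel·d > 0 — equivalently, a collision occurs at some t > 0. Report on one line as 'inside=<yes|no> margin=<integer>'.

d = (4, 15),  |d|² = 241;  R = 8+1 = 9,  c = 241−9² = 160
v_rel = (-1, -11),  |v_rel|² = 122;  v_rel·d = (-1)·(4) + (-11)·(15) = -169
122·t² + 338·t + 160 = 0  ⇒  m = (-169)² − 122·160 = 9041
m = 9041 > 0,  v_rel·d = -169 < 0  ⇒  outside

inside=no margin=9041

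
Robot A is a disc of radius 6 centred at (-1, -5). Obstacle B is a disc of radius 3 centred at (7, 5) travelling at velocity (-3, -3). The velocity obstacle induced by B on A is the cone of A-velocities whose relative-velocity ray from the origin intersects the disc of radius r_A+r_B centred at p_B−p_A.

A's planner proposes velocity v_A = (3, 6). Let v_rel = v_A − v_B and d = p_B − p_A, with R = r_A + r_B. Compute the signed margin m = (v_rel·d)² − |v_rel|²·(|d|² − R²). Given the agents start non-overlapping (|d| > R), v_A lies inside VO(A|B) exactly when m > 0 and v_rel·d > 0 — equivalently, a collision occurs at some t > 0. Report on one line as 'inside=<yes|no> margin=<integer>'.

d = (8, 10),  |d|² = 164;  R = 6+3 = 9,  c = 164−9² = 83
v_rel = (6, 9),  |v_rel|² = 117;  v_rel·d = (6)·(8) + (9)·(10) = 138
117·t² − 276·t + 83 = 0  ⇒  m = 138² − 117·83 = 9333
m = 9333 > 0,  v_rel·d = 138 > 0  ⇒  inside

inside=yes margin=9333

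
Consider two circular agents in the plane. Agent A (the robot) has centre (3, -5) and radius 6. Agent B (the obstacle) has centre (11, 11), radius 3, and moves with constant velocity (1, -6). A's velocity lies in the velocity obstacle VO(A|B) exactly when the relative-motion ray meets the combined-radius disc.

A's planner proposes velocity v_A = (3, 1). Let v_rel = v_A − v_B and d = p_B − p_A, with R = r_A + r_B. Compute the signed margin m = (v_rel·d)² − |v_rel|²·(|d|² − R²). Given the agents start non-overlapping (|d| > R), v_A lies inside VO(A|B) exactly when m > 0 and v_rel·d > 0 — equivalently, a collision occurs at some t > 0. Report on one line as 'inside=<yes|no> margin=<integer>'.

d = (8, 16),  |d|² = 320;  R = 6+3 = 9,  c = 320−9² = 239
v_rel = (2, 7),  |v_rel|² = 53;  v_rel·d = (2)·(8) + (7)·(16) = 128
53·t² − 256·t + 239 = 0  ⇒  m = 128² − 53·239 = 3717
m = 3717 > 0,  v_rel·d = 128 > 0  ⇒  inside

inside=yes margin=3717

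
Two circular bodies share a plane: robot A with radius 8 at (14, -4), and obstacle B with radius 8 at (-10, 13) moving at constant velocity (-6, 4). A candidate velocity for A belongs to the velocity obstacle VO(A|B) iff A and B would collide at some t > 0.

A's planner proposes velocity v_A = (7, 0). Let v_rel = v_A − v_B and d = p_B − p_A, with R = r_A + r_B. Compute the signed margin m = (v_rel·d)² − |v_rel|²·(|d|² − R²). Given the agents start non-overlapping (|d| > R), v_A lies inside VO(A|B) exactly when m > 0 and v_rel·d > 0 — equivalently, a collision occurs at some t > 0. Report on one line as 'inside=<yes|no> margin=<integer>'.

d = (-24, 17),  |d|² = 865;  R = 8+8 = 16,  c = 865−16² = 609
v_rel = (13, -4),  |v_rel|² = 185;  v_rel·d = (13)·(-24) + (-4)·(17) = -380
185·t² + 760·t + 609 = 0  ⇒  m = (-380)² − 185·609 = 31735
m = 31735 > 0,  v_rel·d = -380 < 0  ⇒  outside

inside=no margin=31735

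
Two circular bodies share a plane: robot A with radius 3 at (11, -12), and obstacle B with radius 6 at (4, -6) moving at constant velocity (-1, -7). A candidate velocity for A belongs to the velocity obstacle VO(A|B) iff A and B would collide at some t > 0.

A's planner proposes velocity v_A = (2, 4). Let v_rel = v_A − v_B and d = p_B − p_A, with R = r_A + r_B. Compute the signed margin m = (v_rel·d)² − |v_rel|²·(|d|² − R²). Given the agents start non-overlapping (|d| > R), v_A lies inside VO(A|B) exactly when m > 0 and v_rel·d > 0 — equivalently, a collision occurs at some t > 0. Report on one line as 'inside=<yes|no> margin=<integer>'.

d = (-7, 6),  |d|² = 85;  R = 3+6 = 9,  c = 85−9² = 4
v_rel = (3, 11),  |v_rel|² = 130;  v_rel·d = (3)·(-7) + (11)·(6) = 45
130·t² − 90·t + 4 = 0  ⇒  m = 45² − 130·4 = 1505
m = 1505 > 0,  v_rel·d = 45 > 0  ⇒  inside

inside=yes margin=1505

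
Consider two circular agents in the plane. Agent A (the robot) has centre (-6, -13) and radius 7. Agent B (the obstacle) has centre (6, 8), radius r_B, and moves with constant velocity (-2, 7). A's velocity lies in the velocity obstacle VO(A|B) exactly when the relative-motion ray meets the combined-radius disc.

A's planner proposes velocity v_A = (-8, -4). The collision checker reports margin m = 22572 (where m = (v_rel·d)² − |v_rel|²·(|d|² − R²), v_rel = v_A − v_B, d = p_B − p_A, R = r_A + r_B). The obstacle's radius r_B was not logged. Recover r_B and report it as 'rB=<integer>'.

m = 22572
d = (12, 21);  v_rel = (-6, -11),  |v_rel|² = 157
v_rel×d = (-6)·(21) − (-11)·(12) = 6
since m = R²·157 − 6²:  R² = (36 + 22572) / 157 = 144
R = √144 = 12  ⇒  r_B = 12 − 7 = 5

rB=5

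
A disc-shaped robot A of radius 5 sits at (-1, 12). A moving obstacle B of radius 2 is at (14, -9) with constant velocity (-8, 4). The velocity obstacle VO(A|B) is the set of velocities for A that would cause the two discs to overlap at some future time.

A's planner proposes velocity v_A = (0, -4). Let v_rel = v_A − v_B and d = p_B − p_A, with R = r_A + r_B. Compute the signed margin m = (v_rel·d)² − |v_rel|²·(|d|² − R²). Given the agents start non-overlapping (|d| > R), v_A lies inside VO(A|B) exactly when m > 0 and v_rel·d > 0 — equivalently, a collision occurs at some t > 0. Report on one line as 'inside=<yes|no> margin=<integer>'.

d = (15, -21),  |d|² = 666;  R = 5+2 = 7,  c = 666−7² = 617
v_rel = (8, -8),  |v_rel|² = 128;  v_rel·d = (8)·(15) + (-8)·(-21) = 288
128·t² − 576·t + 617 = 0  ⇒  m = 288² − 128·617 = 3968
m = 3968 > 0,  v_rel·d = 288 > 0  ⇒  inside

inside=yes margin=3968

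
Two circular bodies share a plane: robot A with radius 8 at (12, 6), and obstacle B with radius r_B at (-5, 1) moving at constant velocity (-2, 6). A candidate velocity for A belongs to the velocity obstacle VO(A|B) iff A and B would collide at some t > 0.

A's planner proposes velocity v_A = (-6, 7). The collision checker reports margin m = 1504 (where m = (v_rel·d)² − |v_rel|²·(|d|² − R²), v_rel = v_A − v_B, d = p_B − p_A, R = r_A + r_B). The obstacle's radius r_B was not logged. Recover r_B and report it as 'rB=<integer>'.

m = 1504
d = (-17, -5);  v_rel = (-4, 1),  |v_rel|² = 17
v_rel×d = (-4)·(-5) − (1)·(-17) = 37
since m = R²·17 − 37²:  R² = (1369 + 1504) / 17 = 169
R = √169 = 13  ⇒  r_B = 13 − 8 = 5

rB=5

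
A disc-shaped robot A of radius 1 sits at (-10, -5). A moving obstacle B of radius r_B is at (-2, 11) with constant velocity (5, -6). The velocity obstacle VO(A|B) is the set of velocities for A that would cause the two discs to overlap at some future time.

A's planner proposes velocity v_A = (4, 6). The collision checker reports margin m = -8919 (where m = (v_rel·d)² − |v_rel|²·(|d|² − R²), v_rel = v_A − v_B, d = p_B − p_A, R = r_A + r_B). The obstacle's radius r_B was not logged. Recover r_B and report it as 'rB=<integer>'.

m = -8919
d = (8, 16);  v_rel = (-1, 12),  |v_rel|² = 145
v_rel×d = (-1)·(16) − (12)·(8) = -112
since m = R²·145 − (-112)²:  R² = (12544 + -8919) / 145 = 25
R = √25 = 5  ⇒  r_B = 5 − 1 = 4

rB=4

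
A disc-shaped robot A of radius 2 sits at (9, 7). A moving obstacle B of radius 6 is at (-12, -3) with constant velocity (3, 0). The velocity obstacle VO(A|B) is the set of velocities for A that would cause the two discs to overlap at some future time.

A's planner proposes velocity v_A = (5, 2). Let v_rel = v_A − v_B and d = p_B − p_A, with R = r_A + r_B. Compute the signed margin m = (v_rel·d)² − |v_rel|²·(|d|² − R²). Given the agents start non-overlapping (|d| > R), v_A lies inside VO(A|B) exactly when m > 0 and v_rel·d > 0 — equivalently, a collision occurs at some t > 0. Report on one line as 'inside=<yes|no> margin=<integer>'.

d = (-21, -10),  |d|² = 541;  R = 2+6 = 8,  c = 541−8² = 477
v_rel = (2, 2),  |v_rel|² = 8;  v_rel·d = (2)·(-21) + (2)·(-10) = -62
8·t² + 124·t + 477 = 0  ⇒  m = (-62)² − 8·477 = 28
m = 28 > 0,  v_rel·d = -62 < 0  ⇒  outside

inside=no margin=28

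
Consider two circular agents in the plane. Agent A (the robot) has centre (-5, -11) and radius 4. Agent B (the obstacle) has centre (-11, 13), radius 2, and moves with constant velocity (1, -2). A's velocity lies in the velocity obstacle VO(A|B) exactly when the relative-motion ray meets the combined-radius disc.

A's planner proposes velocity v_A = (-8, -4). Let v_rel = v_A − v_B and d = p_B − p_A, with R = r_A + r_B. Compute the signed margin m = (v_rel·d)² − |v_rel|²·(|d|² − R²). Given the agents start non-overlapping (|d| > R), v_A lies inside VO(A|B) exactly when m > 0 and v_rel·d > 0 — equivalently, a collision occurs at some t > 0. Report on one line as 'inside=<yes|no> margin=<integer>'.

d = (-6, 24),  |d|² = 612;  R = 4+2 = 6,  c = 612−6² = 576
v_rel = (-9, -2),  |v_rel|² = 85;  v_rel·d = (-9)·(-6) + (-2)·(24) = 6
85·t² − 12·t + 576 = 0  ⇒  m = 6² − 85·576 = -48924
m = -48924 < 0,  v_rel·d = 6 > 0  ⇒  outside

inside=no margin=-48924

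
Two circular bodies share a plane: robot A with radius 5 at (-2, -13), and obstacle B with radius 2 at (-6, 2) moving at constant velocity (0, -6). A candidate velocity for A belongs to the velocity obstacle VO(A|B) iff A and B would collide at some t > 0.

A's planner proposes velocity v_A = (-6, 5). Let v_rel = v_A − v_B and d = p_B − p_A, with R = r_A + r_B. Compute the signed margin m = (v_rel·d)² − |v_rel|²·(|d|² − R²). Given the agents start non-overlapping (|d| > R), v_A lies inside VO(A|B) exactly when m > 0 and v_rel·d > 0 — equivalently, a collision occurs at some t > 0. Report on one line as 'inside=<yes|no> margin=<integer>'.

d = (-4, 15),  |d|² = 241;  R = 5+2 = 7,  c = 241−7² = 192
v_rel = (-6, 11),  |v_rel|² = 157;  v_rel·d = (-6)·(-4) + (11)·(15) = 189
157·t² − 378·t + 192 = 0  ⇒  m = 189² − 157·192 = 5577
m = 5577 > 0,  v_rel·d = 189 > 0  ⇒  inside

inside=yes margin=5577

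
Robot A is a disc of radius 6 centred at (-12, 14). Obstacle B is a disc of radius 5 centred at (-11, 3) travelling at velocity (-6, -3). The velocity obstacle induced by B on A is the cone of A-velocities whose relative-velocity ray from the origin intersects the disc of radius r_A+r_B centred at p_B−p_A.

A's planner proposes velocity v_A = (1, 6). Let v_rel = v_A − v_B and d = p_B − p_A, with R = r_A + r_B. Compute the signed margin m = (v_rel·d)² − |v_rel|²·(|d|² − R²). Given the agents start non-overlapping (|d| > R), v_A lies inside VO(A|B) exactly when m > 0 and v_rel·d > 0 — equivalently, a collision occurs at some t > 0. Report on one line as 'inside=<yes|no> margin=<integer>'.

d = (1, -11),  |d|² = 122;  R = 6+5 = 11,  c = 122−11² = 1
v_rel = (7, 9),  |v_rel|² = 130;  v_rel·d = (7)·(1) + (9)·(-11) = -92
130·t² + 184·t + 1 = 0  ⇒  m = (-92)² − 130·1 = 8334
m = 8334 > 0,  v_rel·d = -92 < 0  ⇒  outside

inside=no margin=8334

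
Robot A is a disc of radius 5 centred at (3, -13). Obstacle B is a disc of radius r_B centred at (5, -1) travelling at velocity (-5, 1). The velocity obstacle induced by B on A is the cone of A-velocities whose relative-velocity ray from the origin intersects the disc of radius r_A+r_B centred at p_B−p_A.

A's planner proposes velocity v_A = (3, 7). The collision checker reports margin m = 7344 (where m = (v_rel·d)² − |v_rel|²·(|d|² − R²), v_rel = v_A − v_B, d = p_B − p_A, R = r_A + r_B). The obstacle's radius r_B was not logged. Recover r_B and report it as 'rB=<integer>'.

m = 7344
d = (2, 12);  v_rel = (8, 6),  |v_rel|² = 100
v_rel×d = (8)·(12) − (6)·(2) = 84
since m = R²·100 − 84²:  R² = (7056 + 7344) / 100 = 144
R = √144 = 12  ⇒  r_B = 12 − 5 = 7

rB=7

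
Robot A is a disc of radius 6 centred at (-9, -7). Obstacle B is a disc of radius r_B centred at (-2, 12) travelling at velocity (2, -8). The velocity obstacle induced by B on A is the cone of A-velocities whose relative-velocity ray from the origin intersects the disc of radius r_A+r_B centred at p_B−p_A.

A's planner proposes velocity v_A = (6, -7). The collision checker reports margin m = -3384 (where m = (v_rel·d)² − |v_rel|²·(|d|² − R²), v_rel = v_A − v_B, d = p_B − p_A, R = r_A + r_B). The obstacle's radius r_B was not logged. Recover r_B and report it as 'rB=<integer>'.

m = -3384
d = (7, 19);  v_rel = (4, 1),  |v_rel|² = 17
v_rel×d = (4)·(19) − (1)·(7) = 69
since m = R²·17 − 69²:  R² = (4761 + -3384) / 17 = 81
R = √81 = 9  ⇒  r_B = 9 − 6 = 3

rB=3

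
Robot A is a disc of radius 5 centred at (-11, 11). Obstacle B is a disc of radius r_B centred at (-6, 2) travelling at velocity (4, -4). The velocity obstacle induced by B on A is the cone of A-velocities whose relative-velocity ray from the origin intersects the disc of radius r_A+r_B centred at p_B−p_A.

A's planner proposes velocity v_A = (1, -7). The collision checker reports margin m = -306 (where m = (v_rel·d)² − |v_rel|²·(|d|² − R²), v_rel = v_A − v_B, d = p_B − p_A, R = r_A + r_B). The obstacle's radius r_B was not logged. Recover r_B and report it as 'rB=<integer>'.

m = -306
d = (5, -9);  v_rel = (-3, -3),  |v_rel|² = 18
v_rel×d = (-3)·(-9) − (-3)·(5) = 42
since m = R²·18 − 42²:  R² = (1764 + -306) / 18 = 81
R = √81 = 9  ⇒  r_B = 9 − 5 = 4

rB=4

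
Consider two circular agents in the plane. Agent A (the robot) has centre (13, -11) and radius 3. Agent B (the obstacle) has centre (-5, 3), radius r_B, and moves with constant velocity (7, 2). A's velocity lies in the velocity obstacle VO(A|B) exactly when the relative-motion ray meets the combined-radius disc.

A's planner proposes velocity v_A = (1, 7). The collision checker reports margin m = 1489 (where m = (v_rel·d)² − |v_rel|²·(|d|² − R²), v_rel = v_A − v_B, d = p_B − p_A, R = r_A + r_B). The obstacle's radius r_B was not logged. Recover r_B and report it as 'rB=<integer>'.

m = 1489
d = (-18, 14);  v_rel = (-6, 5),  |v_rel|² = 61
v_rel×d = (-6)·(14) − (5)·(-18) = 6
since m = R²·61 − 6²:  R² = (36 + 1489) / 61 = 25
R = √25 = 5  ⇒  r_B = 5 − 3 = 2

rB=2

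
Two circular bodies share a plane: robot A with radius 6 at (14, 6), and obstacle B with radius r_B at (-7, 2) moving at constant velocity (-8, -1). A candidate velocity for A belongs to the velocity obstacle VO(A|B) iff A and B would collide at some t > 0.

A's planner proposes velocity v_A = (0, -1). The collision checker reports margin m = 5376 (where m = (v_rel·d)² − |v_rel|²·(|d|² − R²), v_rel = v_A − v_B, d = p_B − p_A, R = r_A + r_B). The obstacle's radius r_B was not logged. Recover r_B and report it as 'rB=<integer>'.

m = 5376
d = (-21, -4);  v_rel = (8, 0),  |v_rel|² = 64
v_rel×d = (8)·(-4) − (0)·(-21) = -32
since m = R²·64 − (-32)²:  R² = (1024 + 5376) / 64 = 100
R = √100 = 10  ⇒  r_B = 10 − 6 = 4

rB=4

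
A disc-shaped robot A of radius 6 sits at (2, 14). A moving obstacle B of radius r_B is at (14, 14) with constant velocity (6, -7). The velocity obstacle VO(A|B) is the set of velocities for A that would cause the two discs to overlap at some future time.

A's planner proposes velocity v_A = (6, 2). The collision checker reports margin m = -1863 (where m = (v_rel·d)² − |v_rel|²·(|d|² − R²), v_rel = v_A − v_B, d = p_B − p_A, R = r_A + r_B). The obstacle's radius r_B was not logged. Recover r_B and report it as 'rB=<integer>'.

m = -1863
d = (12, 0);  v_rel = (0, 9),  |v_rel|² = 81
v_rel×d = (0)·(0) − (9)·(12) = -108
since m = R²·81 − (-108)²:  R² = (11664 + -1863) / 81 = 121
R = √121 = 11  ⇒  r_B = 11 − 6 = 5

rB=5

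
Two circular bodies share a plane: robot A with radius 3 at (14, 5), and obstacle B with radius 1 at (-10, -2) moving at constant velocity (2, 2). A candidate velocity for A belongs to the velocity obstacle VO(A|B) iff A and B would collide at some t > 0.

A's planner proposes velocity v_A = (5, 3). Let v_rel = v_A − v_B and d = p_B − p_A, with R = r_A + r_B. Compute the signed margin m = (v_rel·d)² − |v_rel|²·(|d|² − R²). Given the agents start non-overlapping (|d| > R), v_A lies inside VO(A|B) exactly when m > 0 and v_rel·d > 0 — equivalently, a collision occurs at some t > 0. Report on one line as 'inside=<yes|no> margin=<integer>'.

d = (-24, -7),  |d|² = 625;  R = 3+1 = 4,  c = 625−4² = 609
v_rel = (3, 1),  |v_rel|² = 10;  v_rel·d = (3)·(-24) + (1)·(-7) = -79
10·t² + 158·t + 609 = 0  ⇒  m = (-79)² − 10·609 = 151
m = 151 > 0,  v_rel·d = -79 < 0  ⇒  outside

inside=no margin=151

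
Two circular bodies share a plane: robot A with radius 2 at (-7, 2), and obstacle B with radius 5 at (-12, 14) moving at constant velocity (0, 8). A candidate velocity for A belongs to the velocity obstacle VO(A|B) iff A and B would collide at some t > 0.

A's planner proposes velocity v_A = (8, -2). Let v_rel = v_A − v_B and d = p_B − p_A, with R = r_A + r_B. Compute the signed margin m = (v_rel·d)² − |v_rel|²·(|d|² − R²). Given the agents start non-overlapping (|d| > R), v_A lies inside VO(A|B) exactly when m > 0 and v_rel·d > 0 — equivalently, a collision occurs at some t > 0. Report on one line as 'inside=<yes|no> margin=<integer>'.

d = (-5, 12),  |d|² = 169;  R = 2+5 = 7,  c = 169−7² = 120
v_rel = (8, -10),  |v_rel|² = 164;  v_rel·d = (8)·(-5) + (-10)·(12) = -160
164·t² + 320·t + 120 = 0  ⇒  m = (-160)² − 164·120 = 5920
m = 5920 > 0,  v_rel·d = -160 < 0  ⇒  outside

inside=no margin=5920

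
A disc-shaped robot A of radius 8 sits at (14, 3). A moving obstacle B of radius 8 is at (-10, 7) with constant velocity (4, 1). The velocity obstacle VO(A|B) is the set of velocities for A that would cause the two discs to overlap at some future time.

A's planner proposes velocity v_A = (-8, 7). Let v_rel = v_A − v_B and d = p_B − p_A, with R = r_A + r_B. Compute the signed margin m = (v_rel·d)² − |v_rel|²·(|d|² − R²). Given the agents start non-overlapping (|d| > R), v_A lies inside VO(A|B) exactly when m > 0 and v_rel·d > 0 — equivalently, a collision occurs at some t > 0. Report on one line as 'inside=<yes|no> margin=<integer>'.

d = (-24, 4),  |d|² = 592;  R = 8+8 = 16,  c = 592−16² = 336
v_rel = (-12, 6),  |v_rel|² = 180;  v_rel·d = (-12)·(-24) + (6)·(4) = 312
180·t² − 624·t + 336 = 0  ⇒  m = 312² − 180·336 = 36864
m = 36864 > 0,  v_rel·d = 312 > 0  ⇒  inside

inside=yes margin=36864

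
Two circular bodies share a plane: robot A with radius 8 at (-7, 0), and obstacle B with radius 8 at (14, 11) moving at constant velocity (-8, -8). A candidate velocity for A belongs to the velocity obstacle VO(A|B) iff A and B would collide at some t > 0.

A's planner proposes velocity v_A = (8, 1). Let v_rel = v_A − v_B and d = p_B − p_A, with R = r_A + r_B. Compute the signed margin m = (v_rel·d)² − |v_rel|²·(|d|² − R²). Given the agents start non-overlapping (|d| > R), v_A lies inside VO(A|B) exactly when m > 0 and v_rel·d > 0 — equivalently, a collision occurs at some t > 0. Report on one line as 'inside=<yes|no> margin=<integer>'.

d = (21, 11),  |d|² = 562;  R = 8+8 = 16,  c = 562−16² = 306
v_rel = (16, 9),  |v_rel|² = 337;  v_rel·d = (16)·(21) + (9)·(11) = 435
337·t² − 870·t + 306 = 0  ⇒  m = 435² − 337·306 = 86103
m = 86103 > 0,  v_rel·d = 435 > 0  ⇒  inside

inside=yes margin=86103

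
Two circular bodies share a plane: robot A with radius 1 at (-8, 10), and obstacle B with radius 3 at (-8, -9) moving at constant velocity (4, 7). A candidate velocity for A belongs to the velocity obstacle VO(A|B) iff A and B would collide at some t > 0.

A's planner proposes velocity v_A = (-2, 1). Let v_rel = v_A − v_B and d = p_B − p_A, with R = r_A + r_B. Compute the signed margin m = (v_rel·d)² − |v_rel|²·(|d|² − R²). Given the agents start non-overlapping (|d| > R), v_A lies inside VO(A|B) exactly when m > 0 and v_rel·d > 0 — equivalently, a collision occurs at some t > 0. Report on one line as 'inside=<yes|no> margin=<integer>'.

d = (0, -19),  |d|² = 361;  R = 1+3 = 4,  c = 361−4² = 345
v_rel = (-6, -6),  |v_rel|² = 72;  v_rel·d = (-6)·(0) + (-6)·(-19) = 114
72·t² − 228·t + 345 = 0  ⇒  m = 114² − 72·345 = -11844
m = -11844 < 0,  v_rel·d = 114 > 0  ⇒  outside

inside=no margin=-11844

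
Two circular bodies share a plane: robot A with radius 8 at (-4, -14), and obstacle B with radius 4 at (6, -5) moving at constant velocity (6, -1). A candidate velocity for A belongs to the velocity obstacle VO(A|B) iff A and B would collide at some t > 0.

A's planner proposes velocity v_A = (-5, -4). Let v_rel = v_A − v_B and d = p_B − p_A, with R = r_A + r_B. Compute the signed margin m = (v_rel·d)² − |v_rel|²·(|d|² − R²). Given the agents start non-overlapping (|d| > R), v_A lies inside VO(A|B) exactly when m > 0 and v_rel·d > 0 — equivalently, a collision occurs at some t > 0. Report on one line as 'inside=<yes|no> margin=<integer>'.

d = (10, 9),  |d|² = 181;  R = 8+4 = 12,  c = 181−12² = 37
v_rel = (-11, -3),  |v_rel|² = 130;  v_rel·d = (-11)·(10) + (-3)·(9) = -137
130·t² + 274·t + 37 = 0  ⇒  m = (-137)² − 130·37 = 13959
m = 13959 > 0,  v_rel·d = -137 < 0  ⇒  outside

inside=no margin=13959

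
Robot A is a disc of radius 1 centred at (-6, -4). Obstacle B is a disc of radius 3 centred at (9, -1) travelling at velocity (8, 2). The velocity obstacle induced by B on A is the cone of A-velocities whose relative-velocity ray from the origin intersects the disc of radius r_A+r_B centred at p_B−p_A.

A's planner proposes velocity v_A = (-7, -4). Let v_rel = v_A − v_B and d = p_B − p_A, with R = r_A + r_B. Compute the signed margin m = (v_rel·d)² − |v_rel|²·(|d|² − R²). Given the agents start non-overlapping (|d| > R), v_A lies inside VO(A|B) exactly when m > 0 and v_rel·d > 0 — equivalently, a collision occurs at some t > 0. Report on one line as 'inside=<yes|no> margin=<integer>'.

d = (15, 3),  |d|² = 234;  R = 1+3 = 4,  c = 234−4² = 218
v_rel = (-15, -6),  |v_rel|² = 261;  v_rel·d = (-15)·(15) + (-6)·(3) = -243
261·t² + 486·t + 218 = 0  ⇒  m = (-243)² − 261·218 = 2151
m = 2151 > 0,  v_rel·d = -243 < 0  ⇒  outside

inside=no margin=2151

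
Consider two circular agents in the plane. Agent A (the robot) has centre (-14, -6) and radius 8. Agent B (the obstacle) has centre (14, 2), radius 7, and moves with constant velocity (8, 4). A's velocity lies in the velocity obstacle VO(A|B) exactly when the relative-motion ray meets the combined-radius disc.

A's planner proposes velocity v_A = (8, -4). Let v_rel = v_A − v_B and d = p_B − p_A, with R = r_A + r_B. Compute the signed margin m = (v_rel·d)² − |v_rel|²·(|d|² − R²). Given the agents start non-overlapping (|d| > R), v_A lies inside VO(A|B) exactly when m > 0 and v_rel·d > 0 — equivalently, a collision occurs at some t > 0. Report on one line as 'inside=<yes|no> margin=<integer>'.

d = (28, 8),  |d|² = 848;  R = 8+7 = 15,  c = 848−15² = 623
v_rel = (0, -8),  |v_rel|² = 64;  v_rel·d = (0)·(28) + (-8)·(8) = -64
64·t² + 128·t + 623 = 0  ⇒  m = (-64)² − 64·623 = -35776
m = -35776 < 0,  v_rel·d = -64 < 0  ⇒  outside

inside=no margin=-35776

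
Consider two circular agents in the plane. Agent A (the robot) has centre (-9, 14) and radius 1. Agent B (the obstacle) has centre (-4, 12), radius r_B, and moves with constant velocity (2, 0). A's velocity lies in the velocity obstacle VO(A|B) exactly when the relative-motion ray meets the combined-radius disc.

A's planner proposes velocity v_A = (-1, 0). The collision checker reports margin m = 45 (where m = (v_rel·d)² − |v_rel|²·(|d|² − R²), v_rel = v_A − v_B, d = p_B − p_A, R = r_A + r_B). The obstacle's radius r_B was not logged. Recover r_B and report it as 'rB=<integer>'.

m = 45
d = (5, -2);  v_rel = (-3, 0),  |v_rel|² = 9
v_rel×d = (-3)·(-2) − (0)·(5) = 6
since m = R²·9 − 6²:  R² = (36 + 45) / 9 = 9
R = √9 = 3  ⇒  r_B = 3 − 1 = 2

rB=2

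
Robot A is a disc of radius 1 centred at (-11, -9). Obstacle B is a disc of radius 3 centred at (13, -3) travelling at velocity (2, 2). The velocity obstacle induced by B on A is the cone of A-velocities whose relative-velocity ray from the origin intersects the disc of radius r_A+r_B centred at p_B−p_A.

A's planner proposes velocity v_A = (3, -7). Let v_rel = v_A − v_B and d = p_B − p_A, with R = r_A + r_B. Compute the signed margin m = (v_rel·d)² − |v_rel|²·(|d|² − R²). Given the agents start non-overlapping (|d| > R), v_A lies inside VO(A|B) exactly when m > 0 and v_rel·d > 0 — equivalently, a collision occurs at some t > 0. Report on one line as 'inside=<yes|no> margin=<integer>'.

d = (24, 6),  |d|² = 612;  R = 1+3 = 4,  c = 612−4² = 596
v_rel = (1, -9),  |v_rel|² = 82;  v_rel·d = (1)·(24) + (-9)·(6) = -30
82·t² + 60·t + 596 = 0  ⇒  m = (-30)² − 82·596 = -47972
m = -47972 < 0,  v_rel·d = -30 < 0  ⇒  outside

inside=no margin=-47972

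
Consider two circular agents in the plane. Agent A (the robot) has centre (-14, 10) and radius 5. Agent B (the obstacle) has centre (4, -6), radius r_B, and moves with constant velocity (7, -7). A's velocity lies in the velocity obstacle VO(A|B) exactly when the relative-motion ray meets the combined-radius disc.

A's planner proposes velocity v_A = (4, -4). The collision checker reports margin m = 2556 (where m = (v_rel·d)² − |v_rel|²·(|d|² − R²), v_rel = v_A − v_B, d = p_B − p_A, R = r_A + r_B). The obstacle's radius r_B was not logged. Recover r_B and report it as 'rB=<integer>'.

m = 2556
d = (18, -16);  v_rel = (-3, 3),  |v_rel|² = 18
v_rel×d = (-3)·(-16) − (3)·(18) = -6
since m = R²·18 − (-6)²:  R² = (36 + 2556) / 18 = 144
R = √144 = 12  ⇒  r_B = 12 − 5 = 7

rB=7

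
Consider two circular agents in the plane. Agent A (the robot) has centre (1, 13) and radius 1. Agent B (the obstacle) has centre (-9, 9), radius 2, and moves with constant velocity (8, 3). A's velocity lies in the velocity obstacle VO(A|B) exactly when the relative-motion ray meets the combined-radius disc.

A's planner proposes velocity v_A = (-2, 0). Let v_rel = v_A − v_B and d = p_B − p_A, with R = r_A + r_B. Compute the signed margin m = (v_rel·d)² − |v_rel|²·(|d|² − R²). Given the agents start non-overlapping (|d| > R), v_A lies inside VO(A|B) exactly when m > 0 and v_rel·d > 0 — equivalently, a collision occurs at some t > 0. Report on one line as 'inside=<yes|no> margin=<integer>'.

d = (-10, -4),  |d|² = 116;  R = 1+2 = 3,  c = 116−3² = 107
v_rel = (-10, -3),  |v_rel|² = 109;  v_rel·d = (-10)·(-10) + (-3)·(-4) = 112
109·t² − 224·t + 107 = 0  ⇒  m = 112² − 109·107 = 881
m = 881 > 0,  v_rel·d = 112 > 0  ⇒  inside

inside=yes margin=881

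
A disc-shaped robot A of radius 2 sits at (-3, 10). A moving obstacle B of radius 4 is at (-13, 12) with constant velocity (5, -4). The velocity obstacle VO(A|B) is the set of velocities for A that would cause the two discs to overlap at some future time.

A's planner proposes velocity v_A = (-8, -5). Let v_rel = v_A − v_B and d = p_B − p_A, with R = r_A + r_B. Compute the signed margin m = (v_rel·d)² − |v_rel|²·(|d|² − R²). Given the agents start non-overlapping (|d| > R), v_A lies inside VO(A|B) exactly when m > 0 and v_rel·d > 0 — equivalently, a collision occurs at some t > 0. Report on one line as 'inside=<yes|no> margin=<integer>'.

d = (-10, 2),  |d|² = 104;  R = 2+4 = 6,  c = 104−6² = 68
v_rel = (-13, -1),  |v_rel|² = 170;  v_rel·d = (-13)·(-10) + (-1)·(2) = 128
170·t² − 256·t + 68 = 0  ⇒  m = 128² − 170·68 = 4824
m = 4824 > 0,  v_rel·d = 128 > 0  ⇒  inside

inside=yes margin=4824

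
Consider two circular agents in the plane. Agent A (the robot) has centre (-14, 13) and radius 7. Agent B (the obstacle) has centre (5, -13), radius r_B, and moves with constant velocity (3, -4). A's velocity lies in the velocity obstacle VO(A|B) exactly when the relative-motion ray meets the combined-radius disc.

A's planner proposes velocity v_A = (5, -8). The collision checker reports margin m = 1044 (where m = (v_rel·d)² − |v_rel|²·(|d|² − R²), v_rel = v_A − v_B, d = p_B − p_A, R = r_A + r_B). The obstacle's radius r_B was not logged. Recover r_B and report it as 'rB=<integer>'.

m = 1044
d = (19, -26);  v_rel = (2, -4),  |v_rel|² = 20
v_rel×d = (2)·(-26) − (-4)·(19) = 24
since m = R²·20 − 24²:  R² = (576 + 1044) / 20 = 81
R = √81 = 9  ⇒  r_B = 9 − 7 = 2

rB=2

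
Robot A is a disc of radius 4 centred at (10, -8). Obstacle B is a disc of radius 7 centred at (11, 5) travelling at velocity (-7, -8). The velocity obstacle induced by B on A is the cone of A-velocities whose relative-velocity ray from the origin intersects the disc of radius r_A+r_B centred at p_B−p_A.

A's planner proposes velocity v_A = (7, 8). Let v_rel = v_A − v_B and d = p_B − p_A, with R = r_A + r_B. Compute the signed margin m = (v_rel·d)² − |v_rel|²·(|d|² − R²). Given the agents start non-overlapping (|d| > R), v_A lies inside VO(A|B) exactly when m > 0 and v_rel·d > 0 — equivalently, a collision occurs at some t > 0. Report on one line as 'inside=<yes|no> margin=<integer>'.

d = (1, 13),  |d|² = 170;  R = 4+7 = 11,  c = 170−11² = 49
v_rel = (14, 16),  |v_rel|² = 452;  v_rel·d = (14)·(1) + (16)·(13) = 222
452·t² − 444·t + 49 = 0  ⇒  m = 222² − 452·49 = 27136
m = 27136 > 0,  v_rel·d = 222 > 0  ⇒  inside

inside=yes margin=27136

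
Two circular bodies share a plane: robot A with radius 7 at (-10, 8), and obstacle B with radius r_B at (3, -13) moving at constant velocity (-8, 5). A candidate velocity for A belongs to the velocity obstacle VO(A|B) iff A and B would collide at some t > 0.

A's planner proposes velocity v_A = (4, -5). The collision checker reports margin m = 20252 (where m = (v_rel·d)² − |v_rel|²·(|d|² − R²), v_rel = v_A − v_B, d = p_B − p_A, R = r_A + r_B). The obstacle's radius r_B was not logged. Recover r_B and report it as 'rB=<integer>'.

m = 20252
d = (13, -21);  v_rel = (12, -10),  |v_rel|² = 244
v_rel×d = (12)·(-21) − (-10)·(13) = -122
since m = R²·244 − (-122)²:  R² = (14884 + 20252) / 244 = 144
R = √144 = 12  ⇒  r_B = 12 − 7 = 5

rB=5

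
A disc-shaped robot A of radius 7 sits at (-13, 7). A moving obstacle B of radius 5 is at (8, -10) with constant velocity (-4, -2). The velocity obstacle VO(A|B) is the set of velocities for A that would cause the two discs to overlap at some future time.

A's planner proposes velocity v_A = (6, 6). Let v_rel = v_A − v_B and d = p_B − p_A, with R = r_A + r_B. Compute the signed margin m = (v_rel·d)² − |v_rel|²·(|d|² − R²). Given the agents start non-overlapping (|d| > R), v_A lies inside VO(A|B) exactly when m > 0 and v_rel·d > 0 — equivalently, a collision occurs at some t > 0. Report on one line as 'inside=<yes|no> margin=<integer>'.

d = (21, -17),  |d|² = 730;  R = 7+5 = 12,  c = 730−12² = 586
v_rel = (10, 8),  |v_rel|² = 164;  v_rel·d = (10)·(21) + (8)·(-17) = 74
164·t² − 148·t + 586 = 0  ⇒  m = 74² − 164·586 = -90628
m = -90628 < 0,  v_rel·d = 74 > 0  ⇒  outside

inside=no margin=-90628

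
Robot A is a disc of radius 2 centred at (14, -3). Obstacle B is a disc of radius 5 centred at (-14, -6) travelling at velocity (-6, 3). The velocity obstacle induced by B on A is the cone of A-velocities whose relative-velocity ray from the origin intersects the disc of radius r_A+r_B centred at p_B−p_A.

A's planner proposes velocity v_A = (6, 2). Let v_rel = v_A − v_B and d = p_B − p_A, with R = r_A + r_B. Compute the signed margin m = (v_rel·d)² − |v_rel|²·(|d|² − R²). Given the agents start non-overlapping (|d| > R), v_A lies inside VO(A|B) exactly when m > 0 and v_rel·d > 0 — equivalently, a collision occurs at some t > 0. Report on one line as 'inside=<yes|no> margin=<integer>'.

d = (-28, -3),  |d|² = 793;  R = 2+5 = 7,  c = 793−7² = 744
v_rel = (12, -1),  |v_rel|² = 145;  v_rel·d = (12)·(-28) + (-1)·(-3) = -333
145·t² + 666·t + 744 = 0  ⇒  m = (-333)² − 145·744 = 3009
m = 3009 > 0,  v_rel·d = -333 < 0  ⇒  outside

inside=no margin=3009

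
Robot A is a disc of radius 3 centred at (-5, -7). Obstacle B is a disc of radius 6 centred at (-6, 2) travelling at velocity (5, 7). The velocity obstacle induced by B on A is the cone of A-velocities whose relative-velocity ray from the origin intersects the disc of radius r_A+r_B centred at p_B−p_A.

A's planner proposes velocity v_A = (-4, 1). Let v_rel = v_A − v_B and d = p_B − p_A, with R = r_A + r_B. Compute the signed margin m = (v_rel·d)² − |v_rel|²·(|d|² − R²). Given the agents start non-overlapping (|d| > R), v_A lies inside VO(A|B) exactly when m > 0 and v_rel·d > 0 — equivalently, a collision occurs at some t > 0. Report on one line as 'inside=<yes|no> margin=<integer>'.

d = (-1, 9),  |d|² = 82;  R = 3+6 = 9,  c = 82−9² = 1
v_rel = (-9, -6),  |v_rel|² = 117;  v_rel·d = (-9)·(-1) + (-6)·(9) = -45
117·t² + 90·t + 1 = 0  ⇒  m = (-45)² − 117·1 = 1908
m = 1908 > 0,  v_rel·d = -45 < 0  ⇒  outside

inside=no margin=1908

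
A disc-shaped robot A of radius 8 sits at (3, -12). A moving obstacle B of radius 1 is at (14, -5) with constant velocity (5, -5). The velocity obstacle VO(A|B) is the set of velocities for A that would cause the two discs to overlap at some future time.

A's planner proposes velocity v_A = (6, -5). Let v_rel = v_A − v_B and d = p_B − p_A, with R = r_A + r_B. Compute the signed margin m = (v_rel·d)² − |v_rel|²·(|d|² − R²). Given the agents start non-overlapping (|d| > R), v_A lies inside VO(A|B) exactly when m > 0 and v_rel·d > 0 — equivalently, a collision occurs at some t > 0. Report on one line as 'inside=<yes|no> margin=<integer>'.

d = (11, 7),  |d|² = 170;  R = 8+1 = 9,  c = 170−9² = 89
v_rel = (1, 0),  |v_rel|² = 1;  v_rel·d = (1)·(11) + (0)·(7) = 11
1·t² − 22·t + 89 = 0  ⇒  m = 11² − 1·89 = 32
m = 32 > 0,  v_rel·d = 11 > 0  ⇒  inside

inside=yes margin=32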